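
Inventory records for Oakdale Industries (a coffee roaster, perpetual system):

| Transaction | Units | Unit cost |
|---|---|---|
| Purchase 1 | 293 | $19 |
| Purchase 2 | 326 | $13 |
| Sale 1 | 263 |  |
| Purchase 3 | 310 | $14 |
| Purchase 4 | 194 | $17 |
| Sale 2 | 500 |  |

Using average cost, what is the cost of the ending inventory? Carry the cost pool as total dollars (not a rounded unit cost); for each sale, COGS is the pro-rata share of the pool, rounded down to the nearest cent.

Ending inventory = $5,557.85

After Purchase 1: 293 on hand, pool $5,567.00 (≈ $19.0000 each)
After Purchase 2: 619 on hand, pool $9,805.00 (≈ $15.8401 each)
Sale 1, sell 263: 263/619 × $9,805.00 → $4,165.93
After Purchase 3: 666 on hand, pool $9,979.07 (≈ $14.9836 each)
After Purchase 4: 860 on hand, pool $13,277.07 (≈ $15.4385 each)
Sale 2, sell 500: 500/860 × $13,277.07 → $7,719.22
Total COGS = $4,165.93 + $7,719.22 = $11,885.15
Ending inventory (cost pool remaining) = $5,557.85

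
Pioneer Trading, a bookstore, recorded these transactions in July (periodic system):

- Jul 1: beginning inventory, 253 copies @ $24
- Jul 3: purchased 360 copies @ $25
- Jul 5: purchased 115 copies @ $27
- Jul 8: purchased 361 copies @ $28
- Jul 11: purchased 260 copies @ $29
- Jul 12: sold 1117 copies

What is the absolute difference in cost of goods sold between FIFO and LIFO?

FIFO COGS: 253 @ $24 + 360 @ $25 + 115 @ $27 + 361 @ $28 + 28 @ $29 = $29,097
LIFO COGS: 260 @ $29 + 361 @ $28 + 115 @ $27 + 360 @ $25 + 21 @ $24 = $30,257
Difference = |$29,097 − $30,257| = $1,160

$1,160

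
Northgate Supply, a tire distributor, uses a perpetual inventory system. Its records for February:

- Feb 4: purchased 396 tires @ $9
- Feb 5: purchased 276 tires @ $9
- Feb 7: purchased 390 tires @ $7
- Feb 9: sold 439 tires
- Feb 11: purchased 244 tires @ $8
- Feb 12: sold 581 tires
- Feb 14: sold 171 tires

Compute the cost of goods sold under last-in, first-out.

Feb 9, 439 sold [LIFO — newest first]: 390 @ $7 + 49 @ $9 = $3,171
Feb 12, 581 sold [LIFO — newest first]: 244 @ $8 + 227 @ $9 + 110 @ $9 = $4,985
Feb 14, 171 sold [LIFO — newest first]: 171 @ $9 = $1,539
Total COGS = $3,171 + $4,985 + $1,539 = $9,695
Ending inventory: 115 @ $9 = $1,035
Check: goods available $10,730 = COGS $9,695 + ending $1,035

COGS = $9,695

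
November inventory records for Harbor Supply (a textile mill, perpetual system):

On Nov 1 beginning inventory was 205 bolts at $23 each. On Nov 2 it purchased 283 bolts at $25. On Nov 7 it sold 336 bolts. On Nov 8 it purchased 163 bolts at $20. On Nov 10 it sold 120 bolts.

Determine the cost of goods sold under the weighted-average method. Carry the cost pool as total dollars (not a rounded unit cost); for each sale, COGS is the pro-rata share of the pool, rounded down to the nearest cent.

COGS = $10,758.57

After Nov 1: 205 on hand, pool $4,715.00 (≈ $23.0000 each)
After Nov 2: 488 on hand, pool $11,790.00 (≈ $24.1598 each)
Nov 7, sell 336: 336/488 × $11,790.00 → $8,117.70
After Nov 8: 315 on hand, pool $6,932.30 (≈ $22.0073 each)
Nov 10, sell 120: 120/315 × $6,932.30 → $2,640.87
Total COGS = $8,117.70 + $2,640.87 = $10,758.57
Ending inventory (cost pool remaining) = $4,291.43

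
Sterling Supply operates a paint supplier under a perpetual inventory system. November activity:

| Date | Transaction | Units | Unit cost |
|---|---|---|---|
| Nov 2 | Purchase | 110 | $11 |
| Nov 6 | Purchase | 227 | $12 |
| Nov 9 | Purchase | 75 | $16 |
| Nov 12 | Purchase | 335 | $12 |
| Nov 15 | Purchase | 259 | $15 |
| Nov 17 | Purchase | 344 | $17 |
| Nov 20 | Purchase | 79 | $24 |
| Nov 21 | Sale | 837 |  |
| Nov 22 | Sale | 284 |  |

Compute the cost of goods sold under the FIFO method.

Nov 21, 837 sold [FIFO — oldest first]: 110 @ $11 + 227 @ $12 + 75 @ $16 + 335 @ $12 + 90 @ $15 = $10,504
Nov 22, 284 sold [FIFO — oldest first]: 169 @ $15 + 115 @ $17 = $4,490
Total COGS = $10,504 + $4,490 = $14,994
Ending inventory: 229 @ $17 + 79 @ $24 = $5,789
Check: goods available $20,783 = COGS $14,994 + ending $5,789

COGS = $14,994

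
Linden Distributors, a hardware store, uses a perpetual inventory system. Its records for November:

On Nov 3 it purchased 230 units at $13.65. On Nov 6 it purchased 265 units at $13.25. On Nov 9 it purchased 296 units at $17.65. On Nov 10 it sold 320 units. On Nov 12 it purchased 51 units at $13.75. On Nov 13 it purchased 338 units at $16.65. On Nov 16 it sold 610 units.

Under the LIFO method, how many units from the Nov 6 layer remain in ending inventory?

Nov 10, 320 sold [LIFO — newest first]: 296 @ $17.65 + 24 @ $13.25 = $5,542.40
Nov 16, 610 sold [LIFO — newest first]: 338 @ $16.65 + 51 @ $13.75 + 221 @ $13.25 = $9,257.20
Total COGS = $5,542.40 + $9,257.20 = $14,799.60
Ending inventory: 230 @ $13.65 + 20 @ $13.25 = $3,404.50
Check: goods available $18,204.10 = COGS $14,799.60 + ending $3,404.50

20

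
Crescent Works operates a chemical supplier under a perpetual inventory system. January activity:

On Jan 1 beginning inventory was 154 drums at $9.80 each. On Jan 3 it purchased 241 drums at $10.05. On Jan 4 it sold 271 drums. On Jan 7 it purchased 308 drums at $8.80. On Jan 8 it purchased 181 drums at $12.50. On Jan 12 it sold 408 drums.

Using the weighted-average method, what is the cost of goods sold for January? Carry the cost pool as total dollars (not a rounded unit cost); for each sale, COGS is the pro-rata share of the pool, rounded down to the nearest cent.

COGS = $6,828.39

After Jan 1: 154 on hand, pool $1,509.20 (≈ $9.8000 each)
After Jan 3: 395 on hand, pool $3,931.25 (≈ $9.9525 each)
Jan 4, sell 271: 271/395 × $3,931.25 → $2,697.13
After Jan 7: 432 on hand, pool $3,944.52 (≈ $9.1308 each)
After Jan 8: 613 on hand, pool $6,207.02 (≈ $10.1256 each)
Jan 12, sell 408: 408/613 × $6,207.02 → $4,131.26
Total COGS = $2,697.13 + $4,131.26 = $6,828.39
Ending inventory (cost pool remaining) = $2,075.76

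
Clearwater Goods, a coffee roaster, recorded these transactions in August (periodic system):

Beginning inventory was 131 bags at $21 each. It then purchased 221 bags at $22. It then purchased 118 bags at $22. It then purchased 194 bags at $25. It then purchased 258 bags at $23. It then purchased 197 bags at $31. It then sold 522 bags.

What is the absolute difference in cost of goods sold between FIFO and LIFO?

$2,207

FIFO COGS: 131 @ $21 + 221 @ $22 + 118 @ $22 + 52 @ $25 = $11,509
LIFO COGS: 197 @ $31 + 258 @ $23 + 67 @ $25 = $13,716
Difference = |$11,509 − $13,716| = $2,207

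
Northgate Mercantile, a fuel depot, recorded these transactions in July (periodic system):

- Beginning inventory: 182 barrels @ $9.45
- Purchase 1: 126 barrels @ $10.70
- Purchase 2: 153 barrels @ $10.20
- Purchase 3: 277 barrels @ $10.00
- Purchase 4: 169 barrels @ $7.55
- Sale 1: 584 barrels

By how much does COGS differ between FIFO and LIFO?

$405.15

FIFO COGS: 182 @ $9.45 + 126 @ $10.70 + 153 @ $10.20 + 123 @ $10.00 = $5,858.70
LIFO COGS: 169 @ $7.55 + 277 @ $10.00 + 138 @ $10.20 = $5,453.55
Difference = |$5,858.70 − $5,453.55| = $405.15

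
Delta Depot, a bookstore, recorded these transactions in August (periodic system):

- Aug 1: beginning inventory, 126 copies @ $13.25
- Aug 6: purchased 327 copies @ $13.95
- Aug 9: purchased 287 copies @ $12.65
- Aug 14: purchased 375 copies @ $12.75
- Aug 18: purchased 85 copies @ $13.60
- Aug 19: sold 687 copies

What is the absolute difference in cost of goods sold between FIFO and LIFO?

$382.45

FIFO COGS: 126 @ $13.25 + 327 @ $13.95 + 234 @ $12.65 = $9,191.25
LIFO COGS: 85 @ $13.60 + 375 @ $12.75 + 227 @ $12.65 = $8,808.80
Difference = |$9,191.25 − $8,808.80| = $382.45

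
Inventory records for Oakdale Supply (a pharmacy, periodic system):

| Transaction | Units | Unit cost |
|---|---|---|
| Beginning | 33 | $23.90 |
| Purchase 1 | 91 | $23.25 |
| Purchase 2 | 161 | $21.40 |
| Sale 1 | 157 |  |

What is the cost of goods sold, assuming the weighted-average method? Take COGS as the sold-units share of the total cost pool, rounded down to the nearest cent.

COGS = $3,497.98

Sale 1, sell 157: 157/285 × $6,349.85 → $3,497.98
Ending inventory (cost pool remaining) = $2,851.87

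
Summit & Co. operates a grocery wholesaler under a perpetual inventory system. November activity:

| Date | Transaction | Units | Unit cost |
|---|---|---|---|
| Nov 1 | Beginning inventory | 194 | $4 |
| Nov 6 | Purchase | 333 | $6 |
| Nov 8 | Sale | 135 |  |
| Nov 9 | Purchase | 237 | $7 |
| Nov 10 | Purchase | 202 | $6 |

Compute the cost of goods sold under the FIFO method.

Nov 8, 135 sold [FIFO — oldest first]: 135 @ $4 = $540
Ending inventory: 59 @ $4 + 333 @ $6 + 237 @ $7 + 202 @ $6 = $5,105

COGS = $540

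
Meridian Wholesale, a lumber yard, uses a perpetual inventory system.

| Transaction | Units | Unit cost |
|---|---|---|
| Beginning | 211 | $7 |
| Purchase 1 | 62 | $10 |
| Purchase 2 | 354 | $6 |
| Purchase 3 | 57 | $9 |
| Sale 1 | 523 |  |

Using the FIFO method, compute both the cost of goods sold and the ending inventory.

COGS = $3,597; ending inventory = $1,137

Sale 1 (523) [FIFO — oldest first]: 211 @ $7 + 62 @ $10 + 250 @ $6 = $3,597
Ending inventory: 104 @ $6 + 57 @ $9 = $1,137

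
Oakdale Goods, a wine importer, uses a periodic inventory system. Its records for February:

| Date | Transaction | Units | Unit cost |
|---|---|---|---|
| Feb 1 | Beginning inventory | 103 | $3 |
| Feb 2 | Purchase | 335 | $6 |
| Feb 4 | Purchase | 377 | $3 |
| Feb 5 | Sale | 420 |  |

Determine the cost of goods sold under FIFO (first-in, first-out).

COGS = $2,211

Feb 5, 420 sold [FIFO — oldest first]: 103 @ $3 + 317 @ $6 = $2,211
Ending inventory: 18 @ $6 + 377 @ $3 = $1,239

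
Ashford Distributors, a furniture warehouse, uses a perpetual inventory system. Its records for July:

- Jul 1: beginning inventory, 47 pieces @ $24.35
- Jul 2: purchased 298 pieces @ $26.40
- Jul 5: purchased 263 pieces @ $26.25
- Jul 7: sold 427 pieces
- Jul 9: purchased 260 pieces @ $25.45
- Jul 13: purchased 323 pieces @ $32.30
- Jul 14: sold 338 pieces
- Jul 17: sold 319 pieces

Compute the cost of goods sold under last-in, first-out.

COGS = $30,236.85

Jul 7, 427 sold [LIFO — newest first]: 263 @ $26.25 + 164 @ $26.40 = $11,233.35
Jul 14, 338 sold [LIFO — newest first]: 323 @ $32.30 + 15 @ $25.45 = $10,814.65
Jul 17, 319 sold [LIFO — newest first]: 245 @ $25.45 + 74 @ $26.40 = $8,188.85
Total COGS = $11,233.35 + $10,814.65 + $8,188.85 = $30,236.85
Ending inventory: 47 @ $24.35 + 60 @ $26.40 = $2,728.45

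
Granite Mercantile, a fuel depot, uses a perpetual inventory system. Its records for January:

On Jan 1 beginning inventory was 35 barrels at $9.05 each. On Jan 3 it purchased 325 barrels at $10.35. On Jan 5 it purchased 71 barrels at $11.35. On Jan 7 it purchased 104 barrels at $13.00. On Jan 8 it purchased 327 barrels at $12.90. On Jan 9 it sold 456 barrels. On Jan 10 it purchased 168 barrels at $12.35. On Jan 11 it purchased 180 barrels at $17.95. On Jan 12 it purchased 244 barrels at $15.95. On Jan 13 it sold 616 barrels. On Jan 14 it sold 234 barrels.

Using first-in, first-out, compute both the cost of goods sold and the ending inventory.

Jan 9, 456 sold [FIFO — oldest first]: 35 @ $9.05 + 325 @ $10.35 + 71 @ $11.35 + 25 @ $13.00 = $4,811.35
Jan 13, 616 sold [FIFO — oldest first]: 79 @ $13.00 + 327 @ $12.90 + 168 @ $12.35 + 42 @ $17.95 = $8,074.00
Jan 14, 234 sold [FIFO — oldest first]: 138 @ $17.95 + 96 @ $15.95 = $4,008.30
Total COGS = $4,811.35 + $8,074.00 + $4,008.30 = $16,893.65
Ending inventory: 148 @ $15.95 = $2,360.60

COGS = $16,893.65; ending inventory = $2,360.60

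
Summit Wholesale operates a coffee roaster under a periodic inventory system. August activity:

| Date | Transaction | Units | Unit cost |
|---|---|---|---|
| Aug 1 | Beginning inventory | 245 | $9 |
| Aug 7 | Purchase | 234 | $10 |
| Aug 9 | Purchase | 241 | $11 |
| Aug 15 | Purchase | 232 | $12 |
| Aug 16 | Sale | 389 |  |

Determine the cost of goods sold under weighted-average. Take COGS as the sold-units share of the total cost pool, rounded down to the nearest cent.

COGS = $4,077.96

Aug 16, sell 389: 389/952 × $9,980.00 → $4,077.96
Ending inventory (cost pool remaining) = $5,902.04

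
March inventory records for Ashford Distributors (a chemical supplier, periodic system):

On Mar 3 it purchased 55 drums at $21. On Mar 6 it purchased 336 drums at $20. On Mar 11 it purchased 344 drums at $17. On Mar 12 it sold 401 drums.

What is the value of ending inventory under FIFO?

Mar 12, 401 sold [FIFO — oldest first]: 55 @ $21 + 336 @ $20 + 10 @ $17 = $8,045
Ending inventory: 334 @ $17 = $5,678

Ending inventory = $5,678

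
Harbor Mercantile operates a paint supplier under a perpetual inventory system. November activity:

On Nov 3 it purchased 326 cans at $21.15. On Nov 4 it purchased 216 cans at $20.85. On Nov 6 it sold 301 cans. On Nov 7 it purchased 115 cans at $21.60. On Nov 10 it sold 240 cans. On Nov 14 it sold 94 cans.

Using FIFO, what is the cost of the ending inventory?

Nov 6, 301 sold [FIFO — oldest first]: 301 @ $21.15 = $6,366.15
Nov 10, 240 sold [FIFO — oldest first]: 25 @ $21.15 + 215 @ $20.85 = $5,011.50
Nov 14, 94 sold [FIFO — oldest first]: 1 @ $20.85 + 93 @ $21.60 = $2,029.65
Total COGS = $6,366.15 + $5,011.50 + $2,029.65 = $13,407.30
Ending inventory: 22 @ $21.60 = $475.20

Ending inventory = $475.20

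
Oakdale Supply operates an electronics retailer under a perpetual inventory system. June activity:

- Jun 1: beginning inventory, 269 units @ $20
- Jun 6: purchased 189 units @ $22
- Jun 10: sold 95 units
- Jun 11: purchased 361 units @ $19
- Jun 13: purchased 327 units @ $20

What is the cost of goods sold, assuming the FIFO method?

COGS = $1,900

Jun 10, 95 sold [FIFO — oldest first]: 95 @ $20 = $1,900
Ending inventory: 174 @ $20 + 189 @ $22 + 361 @ $19 + 327 @ $20 = $21,037
Check: goods available $22,937 = COGS $1,900 + ending $21,037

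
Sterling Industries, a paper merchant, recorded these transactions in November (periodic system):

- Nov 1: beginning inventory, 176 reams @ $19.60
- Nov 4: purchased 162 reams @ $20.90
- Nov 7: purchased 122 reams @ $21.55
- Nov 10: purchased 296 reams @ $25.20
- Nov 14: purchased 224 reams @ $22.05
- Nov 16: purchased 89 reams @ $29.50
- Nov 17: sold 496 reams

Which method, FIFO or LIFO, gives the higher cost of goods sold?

FIFO COGS: 176 @ $19.60 + 162 @ $20.90 + 122 @ $21.55 + 36 @ $25.20 = $10,371.70
LIFO COGS: 89 @ $29.50 + 224 @ $22.05 + 183 @ $25.20 = $12,176.30

LIFO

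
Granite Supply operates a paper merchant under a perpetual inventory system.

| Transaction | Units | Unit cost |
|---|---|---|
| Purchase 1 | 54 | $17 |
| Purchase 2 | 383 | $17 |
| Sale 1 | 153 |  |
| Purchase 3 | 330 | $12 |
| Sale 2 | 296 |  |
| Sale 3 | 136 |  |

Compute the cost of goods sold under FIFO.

Sale 1 (153) [FIFO — oldest first]: 54 @ $17 + 99 @ $17 = $2,601
Sale 2 (296) [FIFO — oldest first]: 284 @ $17 + 12 @ $12 = $4,972
Sale 3 (136) [FIFO — oldest first]: 136 @ $12 = $1,632
Total COGS = $2,601 + $4,972 + $1,632 = $9,205
Ending inventory: 182 @ $12 = $2,184
Check: goods available $11,389 = COGS $9,205 + ending $2,184

COGS = $9,205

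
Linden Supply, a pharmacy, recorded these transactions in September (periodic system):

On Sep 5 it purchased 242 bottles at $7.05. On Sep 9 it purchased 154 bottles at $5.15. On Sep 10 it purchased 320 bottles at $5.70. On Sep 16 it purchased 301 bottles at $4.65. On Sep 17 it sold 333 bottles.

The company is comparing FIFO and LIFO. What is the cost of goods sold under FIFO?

COGS = $2,174.75

FIFO COGS: 242 @ $7.05 + 91 @ $5.15 = $2,174.75
LIFO COGS: 301 @ $4.65 + 32 @ $5.70 = $1,582.05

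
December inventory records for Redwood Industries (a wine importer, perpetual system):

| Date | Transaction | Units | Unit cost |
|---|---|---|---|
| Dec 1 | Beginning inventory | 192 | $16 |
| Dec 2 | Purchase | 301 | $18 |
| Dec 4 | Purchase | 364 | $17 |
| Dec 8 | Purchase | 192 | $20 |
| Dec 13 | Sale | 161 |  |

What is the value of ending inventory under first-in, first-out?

Ending inventory = $15,942

Dec 13, 161 sold [FIFO — oldest first]: 161 @ $16 = $2,576
Ending inventory: 31 @ $16 + 301 @ $18 + 364 @ $17 + 192 @ $20 = $15,942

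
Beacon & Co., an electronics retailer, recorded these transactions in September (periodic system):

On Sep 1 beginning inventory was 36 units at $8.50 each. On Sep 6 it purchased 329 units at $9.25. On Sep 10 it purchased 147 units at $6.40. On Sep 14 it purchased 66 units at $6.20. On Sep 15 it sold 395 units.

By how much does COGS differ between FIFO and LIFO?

$507.75

FIFO COGS: 36 @ $8.50 + 329 @ $9.25 + 30 @ $6.40 = $3,541.25
LIFO COGS: 66 @ $6.20 + 147 @ $6.40 + 182 @ $9.25 = $3,033.50
Difference = |$3,541.25 − $3,033.50| = $507.75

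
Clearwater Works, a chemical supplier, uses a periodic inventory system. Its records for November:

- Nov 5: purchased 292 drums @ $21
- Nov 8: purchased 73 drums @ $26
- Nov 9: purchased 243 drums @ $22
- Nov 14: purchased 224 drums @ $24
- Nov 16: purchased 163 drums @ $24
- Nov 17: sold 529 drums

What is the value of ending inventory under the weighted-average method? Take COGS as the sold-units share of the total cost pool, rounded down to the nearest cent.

Nov 17, sell 529: 529/995 × $22,664.00 → $12,049.50
Ending inventory (cost pool remaining) = $10,614.50
Check: goods available $22,664.00 = COGS $12,049.50 + ending $10,614.50

Ending inventory = $10,614.50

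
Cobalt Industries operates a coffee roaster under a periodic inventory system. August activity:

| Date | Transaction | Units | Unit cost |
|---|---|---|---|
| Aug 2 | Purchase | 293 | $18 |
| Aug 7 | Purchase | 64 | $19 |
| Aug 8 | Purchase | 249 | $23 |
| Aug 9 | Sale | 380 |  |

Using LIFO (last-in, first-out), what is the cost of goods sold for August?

Aug 9, 380 sold [LIFO — newest first]: 249 @ $23 + 64 @ $19 + 67 @ $18 = $8,149
Ending inventory: 226 @ $18 = $4,068
Check: goods available $12,217 = COGS $8,149 + ending $4,068

COGS = $8,149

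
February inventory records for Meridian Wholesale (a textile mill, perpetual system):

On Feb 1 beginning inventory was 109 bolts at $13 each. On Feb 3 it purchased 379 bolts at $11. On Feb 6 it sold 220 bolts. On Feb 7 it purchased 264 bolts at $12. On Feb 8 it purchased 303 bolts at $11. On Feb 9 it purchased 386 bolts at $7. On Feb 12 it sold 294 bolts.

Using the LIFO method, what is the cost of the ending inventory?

Feb 6, 220 sold [LIFO — newest first]: 220 @ $11 = $2,420
Feb 12, 294 sold [LIFO — newest first]: 294 @ $7 = $2,058
Total COGS = $2,420 + $2,058 = $4,478
Ending inventory: 109 @ $13 + 159 @ $11 + 264 @ $12 + 303 @ $11 + 92 @ $7 = $10,311

Ending inventory = $10,311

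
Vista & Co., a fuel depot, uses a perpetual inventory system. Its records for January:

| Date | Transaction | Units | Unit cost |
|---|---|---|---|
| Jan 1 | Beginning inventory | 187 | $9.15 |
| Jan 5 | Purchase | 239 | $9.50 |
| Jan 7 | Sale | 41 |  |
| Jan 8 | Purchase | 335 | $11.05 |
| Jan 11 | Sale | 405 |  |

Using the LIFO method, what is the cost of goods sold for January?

Jan 7, 41 sold [LIFO — newest first]: 41 @ $9.50 = $389.50
Jan 11, 405 sold [LIFO — newest first]: 335 @ $11.05 + 70 @ $9.50 = $4,366.75
Total COGS = $389.50 + $4,366.75 = $4,756.25
Ending inventory: 187 @ $9.15 + 128 @ $9.50 = $2,927.05
Check: goods available $7,683.30 = COGS $4,756.25 + ending $2,927.05

COGS = $4,756.25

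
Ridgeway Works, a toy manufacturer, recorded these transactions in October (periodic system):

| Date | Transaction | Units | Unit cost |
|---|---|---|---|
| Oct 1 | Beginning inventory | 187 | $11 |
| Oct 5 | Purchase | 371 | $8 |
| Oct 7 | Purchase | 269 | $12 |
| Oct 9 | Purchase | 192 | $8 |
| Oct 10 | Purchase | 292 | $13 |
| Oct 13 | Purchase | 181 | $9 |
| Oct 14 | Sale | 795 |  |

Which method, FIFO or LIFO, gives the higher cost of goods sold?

FIFO COGS: 187 @ $11 + 371 @ $8 + 237 @ $12 = $7,869
LIFO COGS: 181 @ $9 + 292 @ $13 + 192 @ $8 + 130 @ $12 = $8,521

LIFO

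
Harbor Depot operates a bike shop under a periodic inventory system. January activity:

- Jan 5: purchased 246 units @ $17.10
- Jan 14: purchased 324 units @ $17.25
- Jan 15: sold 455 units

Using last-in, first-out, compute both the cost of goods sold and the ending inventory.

Jan 15, 455 sold [LIFO — newest first]: 324 @ $17.25 + 131 @ $17.10 = $7,829.10
Ending inventory: 115 @ $17.10 = $1,966.50
Check: goods available $9,795.60 = COGS $7,829.10 + ending $1,966.50

COGS = $7,829.10; ending inventory = $1,966.50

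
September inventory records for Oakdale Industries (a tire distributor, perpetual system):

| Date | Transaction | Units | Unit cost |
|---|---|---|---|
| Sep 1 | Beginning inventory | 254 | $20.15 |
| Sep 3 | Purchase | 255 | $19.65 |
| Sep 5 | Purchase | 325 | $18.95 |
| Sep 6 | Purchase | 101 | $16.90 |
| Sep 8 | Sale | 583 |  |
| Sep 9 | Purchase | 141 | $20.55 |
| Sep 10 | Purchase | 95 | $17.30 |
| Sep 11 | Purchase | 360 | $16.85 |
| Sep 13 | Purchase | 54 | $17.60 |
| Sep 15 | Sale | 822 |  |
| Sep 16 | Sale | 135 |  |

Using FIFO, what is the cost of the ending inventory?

Sep 8, 583 sold [FIFO — oldest first]: 254 @ $20.15 + 255 @ $19.65 + 74 @ $18.95 = $11,531.15
Sep 15, 822 sold [FIFO — oldest first]: 251 @ $18.95 + 101 @ $16.90 + 141 @ $20.55 + 95 @ $17.30 + 234 @ $16.85 = $14,947.30
Sep 16, 135 sold [FIFO — oldest first]: 126 @ $16.85 + 9 @ $17.60 = $2,281.50
Total COGS = $11,531.15 + $14,947.30 + $2,281.50 = $28,759.95
Ending inventory: 45 @ $17.60 = $792.00

Ending inventory = $792.00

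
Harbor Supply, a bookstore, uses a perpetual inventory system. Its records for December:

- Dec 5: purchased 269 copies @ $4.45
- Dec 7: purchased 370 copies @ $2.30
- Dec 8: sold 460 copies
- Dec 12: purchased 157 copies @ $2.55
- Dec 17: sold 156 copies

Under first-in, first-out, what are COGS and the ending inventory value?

Dec 8, 460 sold [FIFO — oldest first]: 269 @ $4.45 + 191 @ $2.30 = $1,636.35
Dec 17, 156 sold [FIFO — oldest first]: 156 @ $2.30 = $358.80
Total COGS = $1,636.35 + $358.80 = $1,995.15
Ending inventory: 23 @ $2.30 + 157 @ $2.55 = $453.25

COGS = $1,995.15; ending inventory = $453.25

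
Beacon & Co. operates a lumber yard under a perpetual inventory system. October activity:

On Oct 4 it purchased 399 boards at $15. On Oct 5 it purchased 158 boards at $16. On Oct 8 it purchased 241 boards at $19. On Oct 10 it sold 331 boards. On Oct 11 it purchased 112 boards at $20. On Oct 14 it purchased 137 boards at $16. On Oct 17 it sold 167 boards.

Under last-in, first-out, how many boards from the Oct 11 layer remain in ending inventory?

82

Oct 10, 331 sold [LIFO — newest first]: 241 @ $19 + 90 @ $16 = $6,019
Oct 17, 167 sold [LIFO — newest first]: 137 @ $16 + 30 @ $20 = $2,792
Total COGS = $6,019 + $2,792 = $8,811
Ending inventory: 399 @ $15 + 68 @ $16 + 82 @ $20 = $8,713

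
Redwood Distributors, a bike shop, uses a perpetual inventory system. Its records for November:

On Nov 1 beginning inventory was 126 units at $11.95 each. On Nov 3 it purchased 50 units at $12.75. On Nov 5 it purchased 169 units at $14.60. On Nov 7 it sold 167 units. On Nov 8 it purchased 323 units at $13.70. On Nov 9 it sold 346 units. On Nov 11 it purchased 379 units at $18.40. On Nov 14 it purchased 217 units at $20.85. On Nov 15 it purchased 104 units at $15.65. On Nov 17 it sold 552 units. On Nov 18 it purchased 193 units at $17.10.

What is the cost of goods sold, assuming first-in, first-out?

Nov 7, 167 sold [FIFO — oldest first]: 126 @ $11.95 + 41 @ $12.75 = $2,028.45
Nov 9, 346 sold [FIFO — oldest first]: 9 @ $12.75 + 169 @ $14.60 + 168 @ $13.70 = $4,883.75
Nov 17, 552 sold [FIFO — oldest first]: 155 @ $13.70 + 379 @ $18.40 + 18 @ $20.85 = $9,472.40
Total COGS = $2,028.45 + $4,883.75 + $9,472.40 = $16,384.60
Ending inventory: 199 @ $20.85 + 104 @ $15.65 + 193 @ $17.10 = $9,077.05

COGS = $16,384.60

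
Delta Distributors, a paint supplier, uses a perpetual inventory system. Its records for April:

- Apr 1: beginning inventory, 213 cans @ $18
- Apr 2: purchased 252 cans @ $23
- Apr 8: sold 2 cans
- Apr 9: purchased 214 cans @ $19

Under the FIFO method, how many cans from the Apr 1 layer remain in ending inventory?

211

Apr 8, 2 sold [FIFO — oldest first]: 2 @ $18 = $36
Ending inventory: 211 @ $18 + 252 @ $23 + 214 @ $19 = $13,660
Check: goods available $13,696 = COGS $36 + ending $13,660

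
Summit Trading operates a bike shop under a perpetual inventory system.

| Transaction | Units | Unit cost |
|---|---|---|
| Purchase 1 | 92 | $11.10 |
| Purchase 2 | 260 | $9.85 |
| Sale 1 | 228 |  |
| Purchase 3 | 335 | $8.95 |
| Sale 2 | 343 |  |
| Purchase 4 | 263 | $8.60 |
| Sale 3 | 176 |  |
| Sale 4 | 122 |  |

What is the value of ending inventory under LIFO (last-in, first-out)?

Sale 1 (228) [LIFO — newest first]: 228 @ $9.85 = $2,245.80
Sale 2 (343) [LIFO — newest first]: 335 @ $8.95 + 8 @ $9.85 = $3,077.05
Sale 3 (176) [LIFO — newest first]: 176 @ $8.60 = $1,513.60
Sale 4 (122) [LIFO — newest first]: 87 @ $8.60 + 24 @ $9.85 + 11 @ $11.10 = $1,106.70
Total COGS = $2,245.80 + $3,077.05 + $1,513.60 + $1,106.70 = $7,943.15
Ending inventory: 81 @ $11.10 = $899.10

Ending inventory = $899.10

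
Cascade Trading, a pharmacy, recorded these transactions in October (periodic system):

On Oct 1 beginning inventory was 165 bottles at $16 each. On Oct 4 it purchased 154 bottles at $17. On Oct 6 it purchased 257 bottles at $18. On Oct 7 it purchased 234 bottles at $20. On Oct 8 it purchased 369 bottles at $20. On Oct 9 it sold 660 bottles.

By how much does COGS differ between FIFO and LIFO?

$1,522

FIFO COGS: 165 @ $16 + 154 @ $17 + 257 @ $18 + 84 @ $20 = $11,564
LIFO COGS: 369 @ $20 + 234 @ $20 + 57 @ $18 = $13,086
Difference = |$11,564 − $13,086| = $1,522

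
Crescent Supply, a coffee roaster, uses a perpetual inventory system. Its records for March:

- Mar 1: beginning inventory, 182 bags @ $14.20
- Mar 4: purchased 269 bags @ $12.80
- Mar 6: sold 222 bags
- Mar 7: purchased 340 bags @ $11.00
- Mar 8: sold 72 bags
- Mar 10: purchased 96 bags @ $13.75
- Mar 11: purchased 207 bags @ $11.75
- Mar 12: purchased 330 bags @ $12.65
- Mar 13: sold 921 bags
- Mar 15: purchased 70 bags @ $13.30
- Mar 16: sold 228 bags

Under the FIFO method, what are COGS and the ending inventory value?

Mar 6, 222 sold [FIFO — oldest first]: 182 @ $14.20 + 40 @ $12.80 = $3,096.40
Mar 8, 72 sold [FIFO — oldest first]: 72 @ $12.80 = $921.60
Mar 13, 921 sold [FIFO — oldest first]: 157 @ $12.80 + 340 @ $11.00 + 96 @ $13.75 + 207 @ $11.75 + 121 @ $12.65 = $11,032.50
Mar 16, 228 sold [FIFO — oldest first]: 209 @ $12.65 + 19 @ $13.30 = $2,896.55
Total COGS = $3,096.40 + $921.60 + $11,032.50 + $2,896.55 = $17,947.05
Ending inventory: 51 @ $13.30 = $678.30

COGS = $17,947.05; ending inventory = $678.30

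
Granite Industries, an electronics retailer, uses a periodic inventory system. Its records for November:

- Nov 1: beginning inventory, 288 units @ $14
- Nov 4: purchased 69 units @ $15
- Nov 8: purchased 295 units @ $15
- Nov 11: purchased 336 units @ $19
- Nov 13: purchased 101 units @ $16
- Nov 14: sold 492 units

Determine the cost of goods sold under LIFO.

COGS = $8,825

Nov 14, 492 sold [LIFO — newest first]: 101 @ $16 + 336 @ $19 + 55 @ $15 = $8,825
Ending inventory: 288 @ $14 + 69 @ $15 + 240 @ $15 = $8,667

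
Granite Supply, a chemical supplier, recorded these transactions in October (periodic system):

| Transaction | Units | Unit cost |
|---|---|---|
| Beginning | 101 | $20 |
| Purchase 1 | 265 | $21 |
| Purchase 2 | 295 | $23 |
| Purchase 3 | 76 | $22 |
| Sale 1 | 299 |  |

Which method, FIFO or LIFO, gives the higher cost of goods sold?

FIFO COGS: 101 @ $20 + 198 @ $21 = $6,178
LIFO COGS: 76 @ $22 + 223 @ $23 = $6,801

LIFO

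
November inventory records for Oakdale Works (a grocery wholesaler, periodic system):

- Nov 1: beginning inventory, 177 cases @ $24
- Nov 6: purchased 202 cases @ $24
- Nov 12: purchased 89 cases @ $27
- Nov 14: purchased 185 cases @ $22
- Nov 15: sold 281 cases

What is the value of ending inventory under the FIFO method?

Ending inventory = $8,825

Nov 15, 281 sold [FIFO — oldest first]: 177 @ $24 + 104 @ $24 = $6,744
Ending inventory: 98 @ $24 + 89 @ $27 + 185 @ $22 = $8,825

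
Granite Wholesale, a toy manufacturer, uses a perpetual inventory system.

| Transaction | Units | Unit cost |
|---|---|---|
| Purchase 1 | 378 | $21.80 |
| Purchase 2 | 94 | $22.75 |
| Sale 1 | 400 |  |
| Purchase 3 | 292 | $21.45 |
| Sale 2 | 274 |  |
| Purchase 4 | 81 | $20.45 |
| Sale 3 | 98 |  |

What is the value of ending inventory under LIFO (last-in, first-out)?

Sale 1 (400) [LIFO — newest first]: 94 @ $22.75 + 306 @ $21.80 = $8,809.30
Sale 2 (274) [LIFO — newest first]: 274 @ $21.45 = $5,877.30
Sale 3 (98) [LIFO — newest first]: 81 @ $20.45 + 17 @ $21.45 = $2,021.10
Total COGS = $8,809.30 + $5,877.30 + $2,021.10 = $16,707.70
Ending inventory: 72 @ $21.80 + 1 @ $21.45 = $1,591.05

Ending inventory = $1,591.05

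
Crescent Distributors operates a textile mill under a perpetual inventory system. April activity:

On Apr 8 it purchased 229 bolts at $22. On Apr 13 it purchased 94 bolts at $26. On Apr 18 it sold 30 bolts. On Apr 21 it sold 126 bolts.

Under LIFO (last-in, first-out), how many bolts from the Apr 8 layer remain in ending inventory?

Apr 18, 30 sold [LIFO — newest first]: 30 @ $26 = $780
Apr 21, 126 sold [LIFO — newest first]: 64 @ $26 + 62 @ $22 = $3,028
Total COGS = $780 + $3,028 = $3,808
Ending inventory: 167 @ $22 = $3,674

167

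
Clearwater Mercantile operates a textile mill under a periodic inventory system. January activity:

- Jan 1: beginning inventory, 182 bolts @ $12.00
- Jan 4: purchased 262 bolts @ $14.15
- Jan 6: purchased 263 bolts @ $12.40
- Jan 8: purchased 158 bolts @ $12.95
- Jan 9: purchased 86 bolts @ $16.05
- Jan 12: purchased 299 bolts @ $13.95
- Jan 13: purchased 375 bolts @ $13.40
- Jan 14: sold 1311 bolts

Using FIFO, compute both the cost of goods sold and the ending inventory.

Jan 14, 1311 sold [FIFO — oldest first]: 182 @ $12.00 + 262 @ $14.15 + 263 @ $12.40 + 158 @ $12.95 + 86 @ $16.05 + 299 @ $13.95 + 61 @ $13.40 = $17,567.35
Ending inventory: 314 @ $13.40 = $4,207.60
Check: goods available $21,774.95 = COGS $17,567.35 + ending $4,207.60

COGS = $17,567.35; ending inventory = $4,207.60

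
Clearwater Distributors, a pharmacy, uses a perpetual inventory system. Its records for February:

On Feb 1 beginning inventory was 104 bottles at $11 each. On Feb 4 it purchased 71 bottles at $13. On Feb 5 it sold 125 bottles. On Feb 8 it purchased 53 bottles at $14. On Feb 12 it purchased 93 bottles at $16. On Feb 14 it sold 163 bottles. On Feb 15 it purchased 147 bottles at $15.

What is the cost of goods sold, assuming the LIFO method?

Feb 5, 125 sold [LIFO — newest first]: 71 @ $13 + 54 @ $11 = $1,517
Feb 14, 163 sold [LIFO — newest first]: 93 @ $16 + 53 @ $14 + 17 @ $11 = $2,417
Total COGS = $1,517 + $2,417 = $3,934
Ending inventory: 33 @ $11 + 147 @ $15 = $2,568

COGS = $3,934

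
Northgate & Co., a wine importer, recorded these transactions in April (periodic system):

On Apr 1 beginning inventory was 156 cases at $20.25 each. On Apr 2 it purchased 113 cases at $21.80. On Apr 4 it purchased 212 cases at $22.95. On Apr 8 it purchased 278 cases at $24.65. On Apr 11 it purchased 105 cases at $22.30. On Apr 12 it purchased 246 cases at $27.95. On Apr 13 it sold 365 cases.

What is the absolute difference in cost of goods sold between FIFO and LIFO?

$1,736.70

FIFO COGS: 156 @ $20.25 + 113 @ $21.80 + 96 @ $22.95 = $7,825.60
LIFO COGS: 246 @ $27.95 + 105 @ $22.30 + 14 @ $24.65 = $9,562.30
Difference = |$7,825.60 − $9,562.30| = $1,736.70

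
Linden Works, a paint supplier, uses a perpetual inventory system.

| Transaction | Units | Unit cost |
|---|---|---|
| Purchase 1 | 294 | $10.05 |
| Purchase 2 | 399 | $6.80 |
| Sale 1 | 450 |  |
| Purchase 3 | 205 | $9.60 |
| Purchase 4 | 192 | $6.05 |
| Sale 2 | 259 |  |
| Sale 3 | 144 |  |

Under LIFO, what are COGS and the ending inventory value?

Sale 1 (450) [LIFO — newest first]: 399 @ $6.80 + 51 @ $10.05 = $3,225.75
Sale 2 (259) [LIFO — newest first]: 192 @ $6.05 + 67 @ $9.60 = $1,804.80
Sale 3 (144) [LIFO — newest first]: 138 @ $9.60 + 6 @ $10.05 = $1,385.10
Total COGS = $3,225.75 + $1,804.80 + $1,385.10 = $6,415.65
Ending inventory: 237 @ $10.05 = $2,381.85
Check: goods available $8,797.50 = COGS $6,415.65 + ending $2,381.85

COGS = $6,415.65; ending inventory = $2,381.85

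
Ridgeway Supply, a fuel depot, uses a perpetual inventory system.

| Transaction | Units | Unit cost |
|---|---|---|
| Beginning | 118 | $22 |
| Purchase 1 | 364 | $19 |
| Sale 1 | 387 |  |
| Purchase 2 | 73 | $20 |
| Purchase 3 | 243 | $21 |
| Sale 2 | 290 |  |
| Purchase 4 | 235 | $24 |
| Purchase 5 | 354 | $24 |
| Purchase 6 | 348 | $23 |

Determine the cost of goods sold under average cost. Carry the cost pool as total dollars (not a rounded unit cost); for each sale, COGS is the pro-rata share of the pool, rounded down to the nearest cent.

After Beginning: 118 on hand, pool $2,596.00 (≈ $22.0000 each)
After Purchase 1: 482 on hand, pool $9,512.00 (≈ $19.7344 each)
Sale 1, sell 387: 387/482 × $9,512.00 → $7,637.22
After Purchase 2: 168 on hand, pool $3,334.78 (≈ $19.8499 each)
After Purchase 3: 411 on hand, pool $8,437.78 (≈ $20.5299 each)
Sale 2, sell 290: 290/411 × $8,437.78 → $5,953.66
After Purchase 4: 356 on hand, pool $8,124.12 (≈ $22.8206 each)
After Purchase 5: 710 on hand, pool $16,620.12 (≈ $23.4086 each)
After Purchase 6: 1058 on hand, pool $24,624.12 (≈ $23.2742 each)
Total COGS = $7,637.22 + $5,953.66 = $13,590.88
Ending inventory (cost pool remaining) = $24,624.12

COGS = $13,590.88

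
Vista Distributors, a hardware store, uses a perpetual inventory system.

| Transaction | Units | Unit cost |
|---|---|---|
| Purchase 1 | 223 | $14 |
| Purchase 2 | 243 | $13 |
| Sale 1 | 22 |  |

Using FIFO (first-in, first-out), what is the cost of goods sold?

Sale 1 (22) [FIFO — oldest first]: 22 @ $14 = $308
Ending inventory: 201 @ $14 + 243 @ $13 = $5,973

COGS = $308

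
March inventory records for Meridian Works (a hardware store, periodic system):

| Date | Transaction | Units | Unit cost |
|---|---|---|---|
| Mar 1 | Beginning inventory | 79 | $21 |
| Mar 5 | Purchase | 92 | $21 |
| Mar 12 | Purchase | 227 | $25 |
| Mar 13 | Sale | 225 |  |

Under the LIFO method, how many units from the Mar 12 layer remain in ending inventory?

Mar 13, 225 sold [LIFO — newest first]: 225 @ $25 = $5,625
Ending inventory: 79 @ $21 + 92 @ $21 + 2 @ $25 = $3,641

2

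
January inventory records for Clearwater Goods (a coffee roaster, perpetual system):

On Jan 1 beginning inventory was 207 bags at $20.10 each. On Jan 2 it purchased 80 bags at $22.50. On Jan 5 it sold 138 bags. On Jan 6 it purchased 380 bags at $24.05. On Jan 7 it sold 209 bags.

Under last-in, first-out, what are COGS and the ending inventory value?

Jan 5, 138 sold [LIFO — newest first]: 80 @ $22.50 + 58 @ $20.10 = $2,965.80
Jan 7, 209 sold [LIFO — newest first]: 209 @ $24.05 = $5,026.45
Total COGS = $2,965.80 + $5,026.45 = $7,992.25
Ending inventory: 149 @ $20.10 + 171 @ $24.05 = $7,107.45

COGS = $7,992.25; ending inventory = $7,107.45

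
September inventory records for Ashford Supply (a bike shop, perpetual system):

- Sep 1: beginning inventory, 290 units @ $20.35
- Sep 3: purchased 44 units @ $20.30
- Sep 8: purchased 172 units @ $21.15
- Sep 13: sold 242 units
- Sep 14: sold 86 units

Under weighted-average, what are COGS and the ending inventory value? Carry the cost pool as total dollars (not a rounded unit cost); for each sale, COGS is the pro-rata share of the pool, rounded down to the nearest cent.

After Sep 1: 290 on hand, pool $5,901.50 (≈ $20.3500 each)
After Sep 3: 334 on hand, pool $6,794.70 (≈ $20.3434 each)
After Sep 8: 506 on hand, pool $10,432.50 (≈ $20.6176 each)
Sep 13, sell 242: 242/506 × $10,432.50 → $4,989.45
Sep 14, sell 86: 86/264 × $5,443.05 → $1,773.11
Total COGS = $4,989.45 + $1,773.11 = $6,762.56
Ending inventory (cost pool remaining) = $3,669.94

COGS = $6,762.56; ending inventory = $3,669.94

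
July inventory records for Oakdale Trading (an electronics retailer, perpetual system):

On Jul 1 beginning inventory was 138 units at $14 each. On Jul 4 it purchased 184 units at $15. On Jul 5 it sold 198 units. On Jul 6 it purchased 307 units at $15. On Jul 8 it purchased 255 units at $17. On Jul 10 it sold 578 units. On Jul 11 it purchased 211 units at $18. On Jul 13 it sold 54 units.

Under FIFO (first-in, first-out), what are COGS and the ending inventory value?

Jul 5, 198 sold [FIFO — oldest first]: 138 @ $14 + 60 @ $15 = $2,832
Jul 10, 578 sold [FIFO — oldest first]: 124 @ $15 + 307 @ $15 + 147 @ $17 = $8,964
Jul 13, 54 sold [FIFO — oldest first]: 54 @ $17 = $918
Total COGS = $2,832 + $8,964 + $918 = $12,714
Ending inventory: 54 @ $17 + 211 @ $18 = $4,716

COGS = $12,714; ending inventory = $4,716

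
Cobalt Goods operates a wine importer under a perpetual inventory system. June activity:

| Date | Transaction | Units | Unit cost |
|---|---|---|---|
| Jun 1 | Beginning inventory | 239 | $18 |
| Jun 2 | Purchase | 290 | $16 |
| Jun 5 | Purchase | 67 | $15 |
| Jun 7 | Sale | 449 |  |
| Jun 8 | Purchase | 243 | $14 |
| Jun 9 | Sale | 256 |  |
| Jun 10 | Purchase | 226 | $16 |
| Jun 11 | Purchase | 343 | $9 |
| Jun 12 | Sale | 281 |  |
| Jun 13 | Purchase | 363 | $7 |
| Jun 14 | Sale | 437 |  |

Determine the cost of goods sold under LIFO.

Jun 7, 449 sold [LIFO — newest first]: 67 @ $15 + 290 @ $16 + 92 @ $18 = $7,301
Jun 9, 256 sold [LIFO — newest first]: 243 @ $14 + 13 @ $18 = $3,636
Jun 12, 281 sold [LIFO — newest first]: 281 @ $9 = $2,529
Jun 14, 437 sold [LIFO — newest first]: 363 @ $7 + 62 @ $9 + 12 @ $16 = $3,291
Total COGS = $7,301 + $3,636 + $2,529 + $3,291 = $16,757
Ending inventory: 134 @ $18 + 214 @ $16 = $5,836

COGS = $16,757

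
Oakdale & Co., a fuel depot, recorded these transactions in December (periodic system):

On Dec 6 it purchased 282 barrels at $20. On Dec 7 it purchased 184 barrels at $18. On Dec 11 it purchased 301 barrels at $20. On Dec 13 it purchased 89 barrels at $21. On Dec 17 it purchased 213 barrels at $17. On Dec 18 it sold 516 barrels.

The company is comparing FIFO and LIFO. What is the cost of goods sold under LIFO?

FIFO COGS: 282 @ $20 + 184 @ $18 + 50 @ $20 = $9,952
LIFO COGS: 213 @ $17 + 89 @ $21 + 214 @ $20 = $9,770

COGS = $9,770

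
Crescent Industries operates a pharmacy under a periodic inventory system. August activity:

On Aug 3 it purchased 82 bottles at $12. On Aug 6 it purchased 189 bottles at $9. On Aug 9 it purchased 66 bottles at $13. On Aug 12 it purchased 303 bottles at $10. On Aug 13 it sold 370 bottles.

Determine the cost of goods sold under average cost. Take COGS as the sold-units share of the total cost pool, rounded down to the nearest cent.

Aug 13, sell 370: 370/640 × $6,573.00 → $3,800.01
Ending inventory (cost pool remaining) = $2,772.99
Check: goods available $6,573.00 = COGS $3,800.01 + ending $2,772.99

COGS = $3,800.01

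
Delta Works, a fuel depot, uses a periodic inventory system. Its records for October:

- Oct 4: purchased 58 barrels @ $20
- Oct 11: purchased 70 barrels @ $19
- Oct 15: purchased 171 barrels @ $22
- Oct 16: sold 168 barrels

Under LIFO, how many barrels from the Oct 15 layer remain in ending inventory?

Oct 16, 168 sold [LIFO — newest first]: 168 @ $22 = $3,696
Ending inventory: 58 @ $20 + 70 @ $19 + 3 @ $22 = $2,556

3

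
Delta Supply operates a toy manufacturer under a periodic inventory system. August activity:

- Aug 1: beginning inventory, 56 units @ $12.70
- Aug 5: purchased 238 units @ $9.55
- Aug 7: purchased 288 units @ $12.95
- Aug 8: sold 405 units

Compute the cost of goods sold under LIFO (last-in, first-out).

Aug 8, 405 sold [LIFO — newest first]: 288 @ $12.95 + 117 @ $9.55 = $4,846.95
Ending inventory: 56 @ $12.70 + 121 @ $9.55 = $1,866.75
Check: goods available $6,713.70 = COGS $4,846.95 + ending $1,866.75

COGS = $4,846.95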